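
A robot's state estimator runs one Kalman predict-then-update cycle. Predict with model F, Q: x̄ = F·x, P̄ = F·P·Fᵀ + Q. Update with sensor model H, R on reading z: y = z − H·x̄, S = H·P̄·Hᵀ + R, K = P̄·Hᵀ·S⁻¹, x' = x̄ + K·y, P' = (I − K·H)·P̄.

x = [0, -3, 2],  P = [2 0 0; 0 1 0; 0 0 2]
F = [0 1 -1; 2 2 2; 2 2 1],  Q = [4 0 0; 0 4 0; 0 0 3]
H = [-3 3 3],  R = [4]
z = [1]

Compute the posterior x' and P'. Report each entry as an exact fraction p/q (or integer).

x̄ = F·x = [-5, -2, -4]
P̄ = F·P·Fᵀ + Q = [7 -2 0; -2 24 16; 0 16 17]
y = z − H·x̄ = [4]
S = H·P̄·Hᵀ + R = [760]
K = P̄·Hᵀ·S⁻¹ = [-27/760; 63/380; 99/760]
x' = x̄ + K·y = [-977/190, -127/95, -661/190]
P' = (I − K·H)·P̄ = [4591/760 941/380 2673/760; 941/380 591/190 -157/380; 2673/760 -157/380 3119/760]

x' = [-977/190, -127/95, -661/190]
P' = [4591/760 941/380 2673/760; 941/380 591/190 -157/380; 2673/760 -157/380 3119/760]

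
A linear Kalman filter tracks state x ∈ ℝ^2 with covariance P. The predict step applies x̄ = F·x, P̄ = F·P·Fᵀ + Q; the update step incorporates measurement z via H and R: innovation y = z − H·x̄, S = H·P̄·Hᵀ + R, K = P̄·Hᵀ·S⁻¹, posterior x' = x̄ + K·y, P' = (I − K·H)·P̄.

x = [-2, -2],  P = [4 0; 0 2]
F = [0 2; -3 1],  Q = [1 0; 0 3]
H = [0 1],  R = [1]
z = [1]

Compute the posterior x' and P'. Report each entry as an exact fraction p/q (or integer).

x̄ = F·x = [-4, 4]
P̄ = F·P·Fᵀ + Q = [9 4; 4 41]
y = z − H·x̄ = [-3]
S = H·P̄·Hᵀ + R = [42]
K = P̄·Hᵀ·S⁻¹ = [2/21; 41/42]
x' = x̄ + K·y = [-30/7, 15/14]
P' = (I − K·H)·P̄ = [181/21 2/21; 2/21 41/42]

x' = [-30/7, 15/14]
P' = [181/21 2/21; 2/21 41/42]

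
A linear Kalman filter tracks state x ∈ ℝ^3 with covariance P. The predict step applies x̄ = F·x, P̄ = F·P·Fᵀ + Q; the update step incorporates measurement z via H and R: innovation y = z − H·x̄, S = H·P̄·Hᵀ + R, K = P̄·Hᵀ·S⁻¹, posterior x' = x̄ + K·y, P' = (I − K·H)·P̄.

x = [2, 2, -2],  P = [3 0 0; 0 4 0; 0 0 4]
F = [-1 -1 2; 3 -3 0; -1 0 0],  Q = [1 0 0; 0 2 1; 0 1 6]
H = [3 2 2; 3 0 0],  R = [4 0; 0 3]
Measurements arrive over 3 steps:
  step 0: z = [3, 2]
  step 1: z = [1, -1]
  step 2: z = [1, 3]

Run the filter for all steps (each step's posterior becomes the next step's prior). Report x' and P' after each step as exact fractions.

step 0: x̄ = F·x = [-8, 0, -2]
step 0: P̄ = F·P·Fᵀ + Q = [24 3 3; 3 65 -8; 3 -8 9]
step 0: y = z − H·x̄ = [31, 26]
step 0: S = H·P̄·Hᵀ + R = [524 252; 252 219]
step 0: K = P̄·Hᵀ·S⁻¹ = [21/4271 1380/4271; 8223/17084 -2190/4271; 47/17084 162/4271]
step 0: x' = x̄ + K·y = [2363/4271, 27153/17084, -15863/17084]
step 0: P' = (I − K·H)·P̄ = [1380/4271 -2190/4271 162/4271; -2190/4271 177871/17084 -148285/17084; 162/4271 -148285/17084 147407/17084]
step 1: x̄ = F·x = [-68331/17084, -53103/17084, -2363/4271]
step 1: P̄ = F·P·Fᵀ + Q = [1363131/17084 1410651/17084 -1134/4271; 1410651/17084 1842367/17084 -6439/4271; -1134/4271 -6439/4271 27006/4271]
step 1: y = z − H·x̄ = [347187/17084, 187909/17084]
step 1: S = H·P̄·Hᵀ + R = [36805411/17084 20704869/17084; 20704869/17084 12319431/17084]
step 1: K = P̄·Hᵀ·S⁻¹ = [222633/15565165 148571568/482520115; 833727/2223595 -19758528/68931445; 24502/283003 -1286262/8773093]
step 1: x' = x̄ + K·y = [-155525253/482520115, 93652698/68931445, -3565525/8773093]
step 1: P' = (I − K·H)·P̄ = [148571568/482520115 -19758528/68931445 -1286262/8773093; -19758528/68931445 429320411/68931445 -6327119/1253299; -1286262/8773093 -6327119/1253299 47738350/8773093]
step 2: x̄ = F·x = [-892251383/482520115, -2433282417/482520115, 155525253/482520115]
step 2: P̄ = F·P·Fᵀ + Q = [23888893068/482520115 22761192357/482520115 151750692/482520115; 22761192357/482520115 31838944763/482520115 -378123677/482520115; 151750692/482520115 -378123677/482520115 3043692258/482520115]
step 2: y = z − H·x̄ = [1102112656/68931445, 4124314494/482520115]
step 2: S = H·P̄·Hᵀ + R = [89770141904/68931445 50353956558/68931445; 50353956558/68931445 216447597957/482520115]
step 2: K = P̄·Hᵀ·S⁻¹ = [58746282651/4066564483174 625394831085/2033282241587; 2991665698305/8133128966348 -1153018786923/4066564483174; 377180769139/4066564483174 -302836570515/2033282241587]
step 2: x' = x̄ + K·y = [2055320843651/2033282241587, -3223158633588/2033282241587, 1082169238463/2033282241587]
step 2: P' = (I − K·H)·P̄ = [625394831085/2033282241587 -1153018786923/4066564483174 -302836570515/2033282241587; -1153018786923/4066564483174 49516245482065/8133128966348 -20036928862343/4066564483174; -302836570515/2033282241587 -20036928862343/4066564483174 10849900056083/2033282241587]

step 0: x' = [2363/4271, 27153/17084, -15863/17084], P' = [1380/4271 -2190/4271 162/4271; -2190/4271 177871/17084 -148285/17084; 162/4271 -148285/17084 147407/17084]
step 1: x' = [-155525253/482520115, 93652698/68931445, -3565525/8773093], P' = [148571568/482520115 -19758528/68931445 -1286262/8773093; -19758528/68931445 429320411/68931445 -6327119/1253299; -1286262/8773093 -6327119/1253299 47738350/8773093]
step 2: x' = [2055320843651/2033282241587, -3223158633588/2033282241587, 1082169238463/2033282241587], P' = [625394831085/2033282241587 -1153018786923/4066564483174 -302836570515/2033282241587; -1153018786923/4066564483174 49516245482065/8133128966348 -20036928862343/4066564483174; -302836570515/2033282241587 -20036928862343/4066564483174 10849900056083/2033282241587]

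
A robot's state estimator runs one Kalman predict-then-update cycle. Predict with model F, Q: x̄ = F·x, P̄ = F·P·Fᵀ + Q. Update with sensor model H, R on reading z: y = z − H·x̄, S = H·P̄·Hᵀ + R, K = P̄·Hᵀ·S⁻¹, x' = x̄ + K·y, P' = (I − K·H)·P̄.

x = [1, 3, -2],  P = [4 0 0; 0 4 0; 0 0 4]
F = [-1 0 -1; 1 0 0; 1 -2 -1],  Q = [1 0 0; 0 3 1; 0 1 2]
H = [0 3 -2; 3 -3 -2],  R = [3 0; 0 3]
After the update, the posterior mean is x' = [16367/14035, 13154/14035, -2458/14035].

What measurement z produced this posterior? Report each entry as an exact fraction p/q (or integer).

z = [3, 1]

x̄ = F·x = [1, 1, -3]
P̄ = F·P·Fᵀ + Q = [9 -4 0; -4 7 5; 0 5 26]
S = H·P̄·Hᵀ + R = [110 5; 5 383]
K = P̄·Hᵀ·S⁻¹ = [-1597/14035 290/2807; 1476/14035 -319/2807; -4612/14035 -479/2807]
x' − x̄ = [2332/14035, -881/14035, 39647/14035] = K·y
y = (KᵀK)⁻¹·Kᵀ·(x' − x̄) = [-6, -5]
z = y + H·x̄ = [-6, -5] + [9, 6] = [3, 1]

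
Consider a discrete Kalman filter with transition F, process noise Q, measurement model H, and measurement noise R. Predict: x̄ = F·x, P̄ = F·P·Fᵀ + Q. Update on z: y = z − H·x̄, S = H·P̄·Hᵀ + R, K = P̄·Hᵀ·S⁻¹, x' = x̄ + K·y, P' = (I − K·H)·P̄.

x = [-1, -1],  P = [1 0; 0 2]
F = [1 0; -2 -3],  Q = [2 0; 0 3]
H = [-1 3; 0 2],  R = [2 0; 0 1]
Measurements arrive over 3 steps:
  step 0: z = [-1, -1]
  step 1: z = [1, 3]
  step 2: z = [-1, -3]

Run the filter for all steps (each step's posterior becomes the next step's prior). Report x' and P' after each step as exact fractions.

step 0: x' = [-343/726, -31/66], P' = [1213/726 19/66; 19/66 1/6]
step 1: x' = [368563/307778, 334231/307778], P' = [450237/307778 72407/307778; 72407/307778 47425/307778]
step 2: x' = [-31825443/23234890, -26653363/23234890], P' = [169781693/116174450 27349923/116174450; 27349923/116174450 17901753/116174450]

step 0: x̄ = F·x = [-1, 5]
step 0: P̄ = F·P·Fᵀ + Q = [3 -2; -2 25]
step 0: y = z − H·x̄ = [-17, -11]
step 0: S = H·P̄·Hᵀ + R = [242 154; 154 101]
step 0: K = P̄·Hᵀ·S⁻¹ = [-293/726 19/33; 7/66 1/3]
step 0: x' = x̄ + K·y = [-343/726, -31/66]
step 0: P' = (I − K·H)·P̄ = [1213/726 19/66; 19/66 1/6]
step 1: x̄ = F·x = [-343/726, 1709/726]
step 1: P̄ = F·P·Fᵀ + Q = [2665/726 -3053/726; -3053/726 10627/726]
step 1: y = z − H·x̄ = [-2372/363, -620/363]
step 1: S = H·P̄·Hᵀ + R = [59039/363 34934/363; 34934/363 21617/363]
step 1: K = P̄·Hᵀ·S⁻¹ = [-58254/153889 72407/153889; 17467/153889 47425/153889]
step 1: x' = x̄ + K·y = [368563/307778, 334231/307778]
step 1: P' = (I − K·H)·P̄ = [450237/307778 72407/307778; 72407/307778 47425/307778]
step 2: x̄ = F·x = [368563/307778, -1739819/307778]
step 2: P̄ = F·P·Fᵀ + Q = [1065793/307778 -1117695/307778; -1117695/307778 4019991/307778]
step 2: y = z − H·x̄ = [2640121/153889, 1278152/153889]
step 2: S = H·P̄·Hᵀ + R = [22283719/153889 13177668/153889; 13177668/153889 8193871/153889]
step 2: K = P̄·Hᵀ·S⁻¹ = [-3133283/8298175 27349923/58087225; 941262/8298175 17901753/58087225]
step 2: x' = x̄ + K·y = [-31825443/23234890, -26653363/23234890]
step 2: P' = (I − K·H)·P̄ = [169781693/116174450 27349923/116174450; 27349923/116174450 17901753/116174450]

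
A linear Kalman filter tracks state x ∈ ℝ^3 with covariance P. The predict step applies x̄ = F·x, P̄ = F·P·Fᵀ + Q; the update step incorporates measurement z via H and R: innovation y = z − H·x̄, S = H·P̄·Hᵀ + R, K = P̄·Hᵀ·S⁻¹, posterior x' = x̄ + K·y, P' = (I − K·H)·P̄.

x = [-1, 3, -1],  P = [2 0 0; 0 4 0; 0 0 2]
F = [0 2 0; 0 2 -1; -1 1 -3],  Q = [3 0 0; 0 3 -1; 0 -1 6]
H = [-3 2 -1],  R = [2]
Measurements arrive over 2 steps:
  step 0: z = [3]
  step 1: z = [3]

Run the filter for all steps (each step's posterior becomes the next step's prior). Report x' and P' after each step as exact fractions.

step 0: x' = [12/13, 53/13, 35/13], P' = [640/91 829/91 -28/13; 829/91 1550/91 93/13; -28/13 93/13 278/13]
step 1: x' = [13917/11905, 227/2381, -73082/11905], P' = [283624/11905 41618/2381 -420374/11905; 41618/2381 85665/2381 48676/2381; -420374/11905 48676/2381 1750374/11905]

step 0: x̄ = F·x = [6, 7, 7]
step 0: P̄ = F·P·Fᵀ + Q = [19 16 8; 16 21 13; 8 13 30]
step 0: y = z − H·x̄ = [14]
step 0: S = H·P̄·Hᵀ + R = [91]
step 0: K = P̄·Hᵀ·S⁻¹ = [-33/91; -19/91; -4/13]
step 0: x' = x̄ + K·y = [12/13, 53/13, 35/13]
step 0: P' = (I − K·H)·P̄ = [640/91 829/91 -28/13; 829/91 1550/91 93/13; -28/13 93/13 278/13]
step 1: x̄ = F·x = [106/13, 71/13, -64/13]
step 1: P̄ = F·P·Fᵀ + Q = [6473/91 4898/91 -352/13; 4898/91 5815/91 348/13; -352/13 348/13 1930/13]
step 1: y = z − H·x̄ = [151/13]
step 1: S = H·P̄·Hᵀ + R = [11905/91]
step 1: K = P̄·Hᵀ·S⁻¹ = [-7159/11905; -1100/2381; -1246/11905]
step 1: x' = x̄ + K·y = [13917/11905, 227/2381, -73082/11905]
step 1: P' = (I − K·H)·P̄ = [283624/11905 41618/2381 -420374/11905; 41618/2381 85665/2381 48676/2381; -420374/11905 48676/2381 1750374/11905]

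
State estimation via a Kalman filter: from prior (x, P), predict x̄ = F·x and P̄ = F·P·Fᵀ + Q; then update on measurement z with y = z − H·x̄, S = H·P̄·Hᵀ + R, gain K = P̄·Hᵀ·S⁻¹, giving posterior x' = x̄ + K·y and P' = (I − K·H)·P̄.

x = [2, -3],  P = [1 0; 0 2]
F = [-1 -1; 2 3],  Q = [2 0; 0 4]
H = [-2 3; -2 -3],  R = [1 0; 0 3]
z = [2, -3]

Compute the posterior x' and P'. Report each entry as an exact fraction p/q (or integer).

x̄ = F·x = [1, -5]
P̄ = F·P·Fᵀ + Q = [5 -8; -8 26]
y = z − H·x̄ = [19, -16]
S = H·P̄·Hᵀ + R = [351 -214; -214 161]
K = P̄·Hᵀ·S⁻¹ = [-2478/10715 -2362/10715; 1866/10715 -1646/10715]
x' = x̄ + K·y = [285/2143, 1643/2143]
P' = (I − K·H)·P̄ = [2391/10715 768/10715; 768/10715 1134/10715]

x' = [285/2143, 1643/2143]
P' = [2391/10715 768/10715; 768/10715 1134/10715]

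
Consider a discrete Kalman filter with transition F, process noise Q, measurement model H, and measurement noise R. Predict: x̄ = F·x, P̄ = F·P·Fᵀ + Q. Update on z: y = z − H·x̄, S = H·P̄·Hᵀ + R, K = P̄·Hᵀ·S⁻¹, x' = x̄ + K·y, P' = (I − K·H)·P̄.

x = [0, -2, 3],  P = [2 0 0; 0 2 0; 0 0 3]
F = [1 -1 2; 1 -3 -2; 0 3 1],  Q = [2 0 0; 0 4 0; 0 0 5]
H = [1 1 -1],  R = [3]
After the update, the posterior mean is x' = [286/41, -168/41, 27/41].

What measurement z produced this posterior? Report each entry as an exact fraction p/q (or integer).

z = [2]

x̄ = F·x = [8, 0, -3]
P̄ = F·P·Fᵀ + Q = [18 -4 0; -4 36 -24; 0 -24 26]
S = H·P̄·Hᵀ + R = [123]
K = P̄·Hᵀ·S⁻¹ = [14/123; 56/123; -50/123]
x' − x̄ = [-42/41, -168/41, 150/41] = K·y
y = (KᵀK)⁻¹·Kᵀ·(x' − x̄) = [-9]
z = y + H·x̄ = [-9] + [11] = [2]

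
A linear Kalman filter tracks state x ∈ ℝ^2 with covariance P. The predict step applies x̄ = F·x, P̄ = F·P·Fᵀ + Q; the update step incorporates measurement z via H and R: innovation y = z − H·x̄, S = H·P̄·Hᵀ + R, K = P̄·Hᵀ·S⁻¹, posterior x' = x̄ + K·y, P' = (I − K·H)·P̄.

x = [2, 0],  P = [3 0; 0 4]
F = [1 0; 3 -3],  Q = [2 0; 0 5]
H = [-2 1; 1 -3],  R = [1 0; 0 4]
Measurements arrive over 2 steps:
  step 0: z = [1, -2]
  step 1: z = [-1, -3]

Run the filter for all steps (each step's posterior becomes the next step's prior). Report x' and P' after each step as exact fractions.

step 0: x̄ = F·x = [2, 6]
step 0: P̄ = F·P·Fᵀ + Q = [5 9; 9 68]
step 0: y = z − H·x̄ = [-1, 14]
step 0: S = H·P̄·Hᵀ + R = [53 -151; -151 567]
step 0: K = P̄·Hᵀ·S⁻¹ = [-3889/7250 -1317/7250; -219/1450 -557/1450]
step 0: x' = x̄ + K·y = [-49/7250, 1121/1450]
step 0: P' = (I − K·H)·P̄ = [3387/7250 577/1450; 577/1450 187/290]
step 1: x̄ = F·x = [-49/7250, -8481/3625]
step 1: P̄ = F·P·Fᵀ + Q = [17887/7250 753/3625; 753/3625 28439/3625]
step 1: y = z − H·x̄ = [4807/3625, -2503/250]
step 1: S = H·P̄·Hᵀ + R = [64826/3625 -3377/125; -3377/125 18957/250]
step 1: K = P̄·Hᵀ·S⁻¹ = [-2237297/4539736 -343353/2269868; -484611/4539736 -784639/2269868]
step 1: x' = x̄ + K·y = [484726/567467, 555985/567467]
step 1: P' = (I − K·H)·P̄ = [1891743/4539736 1546189/4539736; 1546189/4539736 2607767/4539736]

step 0: x' = [-49/7250, 1121/1450], P' = [3387/7250 577/1450; 577/1450 187/290]
step 1: x' = [484726/567467, 555985/567467], P' = [1891743/4539736 1546189/4539736; 1546189/4539736 2607767/4539736]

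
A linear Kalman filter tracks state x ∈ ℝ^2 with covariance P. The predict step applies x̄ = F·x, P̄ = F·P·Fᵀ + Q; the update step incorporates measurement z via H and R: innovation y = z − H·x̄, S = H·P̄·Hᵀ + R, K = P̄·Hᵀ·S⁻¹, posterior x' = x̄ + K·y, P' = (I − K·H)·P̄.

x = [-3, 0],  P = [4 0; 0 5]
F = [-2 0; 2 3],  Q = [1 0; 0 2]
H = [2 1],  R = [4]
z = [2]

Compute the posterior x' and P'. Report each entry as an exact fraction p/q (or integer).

x̄ = F·x = [6, -6]
P̄ = F·P·Fᵀ + Q = [17 -16; -16 63]
y = z − H·x̄ = [-4]
S = H·P̄·Hᵀ + R = [71]
K = P̄·Hᵀ·S⁻¹ = [18/71; 31/71]
x' = x̄ + K·y = [354/71, -550/71]
P' = (I − K·H)·P̄ = [883/71 -1694/71; -1694/71 3512/71]

x' = [354/71, -550/71]
P' = [883/71 -1694/71; -1694/71 3512/71]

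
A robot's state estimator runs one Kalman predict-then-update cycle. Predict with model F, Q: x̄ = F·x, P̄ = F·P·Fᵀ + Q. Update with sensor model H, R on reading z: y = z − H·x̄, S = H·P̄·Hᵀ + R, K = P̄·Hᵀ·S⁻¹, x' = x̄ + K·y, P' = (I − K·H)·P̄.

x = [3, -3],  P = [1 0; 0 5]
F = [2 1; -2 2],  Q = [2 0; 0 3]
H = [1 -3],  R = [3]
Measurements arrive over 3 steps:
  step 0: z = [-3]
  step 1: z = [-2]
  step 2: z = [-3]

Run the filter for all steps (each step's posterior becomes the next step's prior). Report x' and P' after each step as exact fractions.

step 0: x' = [957/221, 498/221], P' = [2382/221 801/221; 801/221 342/221]
step 1: x' = [120332/51995, 14394/10399], P' = [369978/51995 21141/10399; 21141/10399 18633/20798]
step 2: x' = [54224259/36101189, 52658360/36101189], P' = [228276006/36101189 64933371/36101189; 64933371/36101189 29854653/36101189]

step 0: x̄ = F·x = [3, -12]
step 0: P̄ = F·P·Fᵀ + Q = [11 6; 6 27]
step 0: y = z − H·x̄ = [-42]
step 0: S = H·P̄·Hᵀ + R = [221]
step 0: K = P̄·Hᵀ·S⁻¹ = [-7/221; -75/221]
step 0: x' = x̄ + K·y = [957/221, 498/221]
step 0: P' = (I − K·H)·P̄ = [2382/221 801/221; 801/221 342/221]
step 1: x̄ = F·x = [2412/221, -54/13]
step 1: P̄ = F·P·Fᵀ + Q = [13516/221 -426/13; -426/13 303/13]
step 1: y = z − H·x̄ = [-5608/221]
step 1: S = H·P̄·Hᵀ + R = [103990/221]
step 1: K = P̄·Hᵀ·S⁻¹ = [17621/51995; -4539/20798]
step 1: x' = x̄ + K·y = [120332/51995, 14394/10399]
step 1: P' = (I − K·H)·P̄ = [369978/51995 21141/10399; 21141/10399 18633/20798]
step 2: x̄ = F·x = [312634/51995, -96724/51995]
step 2: P̄ = F·P·Fᵀ + Q = [4106609/103990 -1175337/51995; -1175337/51995 976587/51995]
step 2: y = z − H·x̄ = [-758791/51995]
step 2: S = H·P̄·Hᵀ + R = [36101189/103990]
step 2: K = P̄·Hᵀ·S⁻¹ = [11158631/36101189; -8210196/36101189]
step 2: x' = x̄ + K·y = [54224259/36101189, 52658360/36101189]
step 2: P' = (I − K·H)·P̄ = [228276006/36101189 64933371/36101189; 64933371/36101189 29854653/36101189]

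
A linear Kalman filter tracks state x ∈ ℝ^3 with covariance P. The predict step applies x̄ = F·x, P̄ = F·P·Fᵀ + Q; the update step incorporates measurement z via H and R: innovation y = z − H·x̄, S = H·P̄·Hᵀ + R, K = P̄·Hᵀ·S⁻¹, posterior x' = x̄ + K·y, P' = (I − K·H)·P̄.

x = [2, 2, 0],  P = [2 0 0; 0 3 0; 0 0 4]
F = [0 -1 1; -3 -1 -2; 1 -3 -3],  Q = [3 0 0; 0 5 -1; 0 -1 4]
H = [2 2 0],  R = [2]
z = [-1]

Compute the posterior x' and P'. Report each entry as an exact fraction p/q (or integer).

x̄ = F·x = [-2, -8, -4]
P̄ = F·P·Fᵀ + Q = [10 -5 -3; -5 42 26; -3 26 69]
y = z − H·x̄ = [19]
S = H·P̄·Hᵀ + R = [170]
K = P̄·Hᵀ·S⁻¹ = [1/17; 37/85; 23/85]
x' = x̄ + K·y = [-15/17, 23/85, 97/85]
P' = (I − K·H)·P̄ = [160/17 -159/17 -97/17; -159/17 832/85 508/85; -97/17 508/85 4807/85]

x' = [-15/17, 23/85, 97/85]
P' = [160/17 -159/17 -97/17; -159/17 832/85 508/85; -97/17 508/85 4807/85]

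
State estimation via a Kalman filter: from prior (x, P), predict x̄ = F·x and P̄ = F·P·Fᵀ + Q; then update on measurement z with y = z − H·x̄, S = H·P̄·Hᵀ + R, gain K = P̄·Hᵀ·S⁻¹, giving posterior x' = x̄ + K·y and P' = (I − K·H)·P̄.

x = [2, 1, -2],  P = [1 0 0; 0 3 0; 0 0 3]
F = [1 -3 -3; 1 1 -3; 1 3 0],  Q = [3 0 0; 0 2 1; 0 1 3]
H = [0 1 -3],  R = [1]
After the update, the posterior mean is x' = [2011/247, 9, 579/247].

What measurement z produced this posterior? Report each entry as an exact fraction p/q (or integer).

x̄ = F·x = [5, 9, 5]
P̄ = F·P·Fᵀ + Q = [58 19 -26; 19 33 11; -26 11 31]
S = H·P̄·Hᵀ + R = [247]
K = P̄·Hᵀ·S⁻¹ = [97/247; 0; -82/247]
x' − x̄ = [776/247, 0, -656/247] = K·y
y = (KᵀK)⁻¹·Kᵀ·(x' − x̄) = [8]
z = y + H·x̄ = [8] + [-6] = [2]

z = [2]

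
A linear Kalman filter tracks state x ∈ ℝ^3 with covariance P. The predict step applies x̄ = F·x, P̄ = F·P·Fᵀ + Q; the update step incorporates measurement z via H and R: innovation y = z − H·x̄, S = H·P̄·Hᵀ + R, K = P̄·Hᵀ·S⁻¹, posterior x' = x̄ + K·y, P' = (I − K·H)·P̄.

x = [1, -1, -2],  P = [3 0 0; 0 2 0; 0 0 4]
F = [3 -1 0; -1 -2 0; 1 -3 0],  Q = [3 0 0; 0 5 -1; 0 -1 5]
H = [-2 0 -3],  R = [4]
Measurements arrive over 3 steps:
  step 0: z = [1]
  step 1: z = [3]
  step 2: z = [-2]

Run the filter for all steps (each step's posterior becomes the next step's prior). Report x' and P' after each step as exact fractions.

step 0: x̄ = F·x = [4, 1, 4]
step 0: P̄ = F·P·Fᵀ + Q = [32 -5 15; -5 16 8; 15 8 26]
step 0: y = z − H·x̄ = [21]
step 0: S = H·P̄·Hᵀ + R = [546]
step 0: K = P̄·Hᵀ·S⁻¹ = [-109/546; -1/39; -18/91]
step 0: x' = x̄ + K·y = [-5/26, 6/13, -2/13]
step 0: P' = (I − K·H)·P̄ = [5591/546 -304/39 -597/91; -304/39 610/39 68/13; -597/91 68/13 422/91]
step 1: x̄ = F·x = [-27/26, -19/26, -41/26]
step 1: P̄ = F·P·Fᵀ + Q = [86033/546 21587/546 84953/546; 21587/546 25457/546 40847/546; 84953/546 40847/546 110717/546]
step 1: y = z − H·x̄ = [-99/26]
step 1: S = H·P̄·Hᵀ + R = [2362205/546]
step 1: K = P̄·Hᵀ·S⁻¹ = [-85385/472441; -33143/472441; -502057/2362205]
step 1: x' = x̄ + K·y = [-165492/472441, -219047/472441, -1813337/2362205]
step 1: P' = (I − K·H)·P̄ = [7678618/472441 -7236248/472441 -5005232/472441; -7236248/472441 11968202/472441 4868356/472441; -5005232/472441 4868356/472441 17353516/2362205]
step 2: x̄ = F·x = [-277429/472441, 603586/472441, 491649/472441]
step 2: P̄ = F·P·Fᵀ + Q = [125910575/472441 37081790/472441 131302940/472441; 37081790/472441 28968639/472441 56421905/472441; 131302940/472441 56421905/472441 161172129/472441]
step 2: y = z − H·x̄ = [-24793/472441]
step 2: S = H·P̄·Hᵀ + R = [3531716505/472441]
step 2: K = P̄·Hᵀ·S⁻¹ = [-129145994/706343301; -48685859/706343301; -746122267/3531716505]
step 2: x' = x̄ + K·y = [-408004807/706343301, 904972253/706343301, 3714460636/3531716505]
step 2: P' = (I − K·H)·P̄ = [11731946095/706343301 -11102855840/706343301 -7649102738/706343301; -11102855840/706343301 18225005374/706343301 7466818372/706343301; -7649102738/706343301 7466818372/706343301 26491838816/3531716505]

step 0: x' = [-5/26, 6/13, -2/13], P' = [5591/546 -304/39 -597/91; -304/39 610/39 68/13; -597/91 68/13 422/91]
step 1: x' = [-165492/472441, -219047/472441, -1813337/2362205], P' = [7678618/472441 -7236248/472441 -5005232/472441; -7236248/472441 11968202/472441 4868356/472441; -5005232/472441 4868356/472441 17353516/2362205]
step 2: x' = [-408004807/706343301, 904972253/706343301, 3714460636/3531716505], P' = [11731946095/706343301 -11102855840/706343301 -7649102738/706343301; -11102855840/706343301 18225005374/706343301 7466818372/706343301; -7649102738/706343301 7466818372/706343301 26491838816/3531716505]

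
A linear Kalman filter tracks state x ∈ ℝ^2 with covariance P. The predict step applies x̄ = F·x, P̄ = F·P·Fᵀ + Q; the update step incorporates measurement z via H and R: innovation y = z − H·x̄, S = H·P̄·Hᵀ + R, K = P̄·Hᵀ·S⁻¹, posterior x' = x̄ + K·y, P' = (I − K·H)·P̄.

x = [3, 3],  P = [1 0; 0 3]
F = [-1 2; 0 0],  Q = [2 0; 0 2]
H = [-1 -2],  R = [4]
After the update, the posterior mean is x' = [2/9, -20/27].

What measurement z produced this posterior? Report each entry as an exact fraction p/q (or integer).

x̄ = F·x = [3, 0]
P̄ = F·P·Fᵀ + Q = [15 0; 0 2]
S = H·P̄·Hᵀ + R = [27]
K = P̄·Hᵀ·S⁻¹ = [-5/9; -4/27]
x' − x̄ = [-25/9, -20/27] = K·y
y = (KᵀK)⁻¹·Kᵀ·(x' − x̄) = [5]
z = y + H·x̄ = [5] + [-3] = [2]

z = [2]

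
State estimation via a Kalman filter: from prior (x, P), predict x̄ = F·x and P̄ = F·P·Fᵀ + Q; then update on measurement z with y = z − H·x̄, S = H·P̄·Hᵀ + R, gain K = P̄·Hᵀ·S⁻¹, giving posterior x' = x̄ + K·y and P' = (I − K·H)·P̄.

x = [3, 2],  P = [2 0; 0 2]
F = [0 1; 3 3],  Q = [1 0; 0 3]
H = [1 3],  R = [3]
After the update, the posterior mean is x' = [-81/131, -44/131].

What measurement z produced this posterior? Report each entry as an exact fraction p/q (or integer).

z = [-2]

x̄ = F·x = [2, 15]
P̄ = F·P·Fᵀ + Q = [3 6; 6 39]
S = H·P̄·Hᵀ + R = [393]
K = P̄·Hᵀ·S⁻¹ = [7/131; 41/131]
x' − x̄ = [-343/131, -2009/131] = K·y
y = (KᵀK)⁻¹·Kᵀ·(x' − x̄) = [-49]
z = y + H·x̄ = [-49] + [47] = [-2]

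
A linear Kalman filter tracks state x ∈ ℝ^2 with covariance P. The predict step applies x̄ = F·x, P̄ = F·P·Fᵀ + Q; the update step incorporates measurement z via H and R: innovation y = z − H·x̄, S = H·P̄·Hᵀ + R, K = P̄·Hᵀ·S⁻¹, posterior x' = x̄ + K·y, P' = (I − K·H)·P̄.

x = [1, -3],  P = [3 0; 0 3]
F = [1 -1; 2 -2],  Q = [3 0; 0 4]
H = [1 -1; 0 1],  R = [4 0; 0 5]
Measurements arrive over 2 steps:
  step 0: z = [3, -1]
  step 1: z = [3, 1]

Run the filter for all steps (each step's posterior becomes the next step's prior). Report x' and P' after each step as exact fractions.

step 0: x' = [467/305, -20/61], P' = [1152/305 156/61; 156/61 220/61]
step 1: x' = [38857/16973, 14218/16973], P' = [164728/50919 33780/16973; 33780/16973 51140/16973]

step 0: x̄ = F·x = [4, 8]
step 0: P̄ = F·P·Fᵀ + Q = [9 12; 12 28]
step 0: y = z − H·x̄ = [7, -9]
step 0: S = H·P̄·Hᵀ + R = [17 -16; -16 33]
step 0: K = P̄·Hᵀ·S⁻¹ = [93/305 156/305; -16/61 44/61]
step 0: x' = x̄ + K·y = [467/305, -20/61]
step 0: P' = (I − K·H)·P̄ = [1152/305 156/61; 156/61 220/61]
step 1: x̄ = F·x = [567/305, 1134/305]
step 1: P̄ = F·P·Fᵀ + Q = [1607/305 1384/305; 1384/305 3988/305]
step 1: y = z − H·x̄ = [1482/305, -829/305]
step 1: S = H·P̄·Hᵀ + R = [4047/305 -2604/305; -2604/305 5513/305]
step 1: K = P̄·Hᵀ·S⁻¹ = [15847/50919 6756/16973; -4340/16973 10228/16973]
step 1: x' = x̄ + K·y = [38857/16973, 14218/16973]
step 1: P' = (I − K·H)·P̄ = [164728/50919 33780/16973; 33780/16973 51140/16973]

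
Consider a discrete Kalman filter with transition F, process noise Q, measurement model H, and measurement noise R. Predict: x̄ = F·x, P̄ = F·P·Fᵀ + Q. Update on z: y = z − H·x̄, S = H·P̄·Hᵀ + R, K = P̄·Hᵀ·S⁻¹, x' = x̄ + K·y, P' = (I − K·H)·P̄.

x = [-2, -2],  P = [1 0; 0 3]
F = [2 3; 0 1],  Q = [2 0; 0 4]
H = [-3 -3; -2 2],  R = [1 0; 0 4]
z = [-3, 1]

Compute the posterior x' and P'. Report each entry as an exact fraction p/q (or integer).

x' = [994/5945, 4847/5945]
P' = [1533/5945 -1191/5945; -1191/5945 1507/5945]

x̄ = F·x = [-10, -2]
P̄ = F·P·Fᵀ + Q = [33 9; 9 7]
y = z − H·x̄ = [-39, -15]
S = H·P̄·Hᵀ + R = [523 156; 156 92]
K = P̄·Hᵀ·S⁻¹ = [-1026/5945 -1362/5945; -948/5945 1349/5945]
x' = x̄ + K·y = [994/5945, 4847/5945]
P' = (I − K·H)·P̄ = [1533/5945 -1191/5945; -1191/5945 1507/5945]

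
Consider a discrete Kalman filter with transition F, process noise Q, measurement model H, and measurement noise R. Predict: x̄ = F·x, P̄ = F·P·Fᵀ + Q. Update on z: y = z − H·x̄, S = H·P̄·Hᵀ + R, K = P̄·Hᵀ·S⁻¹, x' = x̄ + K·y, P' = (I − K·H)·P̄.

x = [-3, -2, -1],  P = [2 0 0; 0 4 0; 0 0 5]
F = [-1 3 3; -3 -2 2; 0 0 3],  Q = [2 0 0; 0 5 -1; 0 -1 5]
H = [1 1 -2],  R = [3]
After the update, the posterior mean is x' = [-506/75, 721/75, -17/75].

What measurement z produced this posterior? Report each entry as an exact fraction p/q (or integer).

z = [3]

x̄ = F·x = [-6, 11, -3]
P̄ = F·P·Fᵀ + Q = [85 12 45; 12 59 29; 45 29 50]
S = H·P̄·Hᵀ + R = [75]
K = P̄·Hᵀ·S⁻¹ = [7/75; 13/75; -26/75]
x' − x̄ = [-56/75, -104/75, 208/75] = K·y
y = (KᵀK)⁻¹·Kᵀ·(x' − x̄) = [-8]
z = y + H·x̄ = [-8] + [11] = [3]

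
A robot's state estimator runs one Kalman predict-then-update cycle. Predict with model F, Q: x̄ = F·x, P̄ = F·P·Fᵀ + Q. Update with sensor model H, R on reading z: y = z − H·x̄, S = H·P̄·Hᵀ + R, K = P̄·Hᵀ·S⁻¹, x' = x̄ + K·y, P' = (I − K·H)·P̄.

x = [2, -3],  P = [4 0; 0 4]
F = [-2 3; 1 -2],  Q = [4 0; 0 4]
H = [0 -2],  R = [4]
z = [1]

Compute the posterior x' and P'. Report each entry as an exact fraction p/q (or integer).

x̄ = F·x = [-13, 8]
P̄ = F·P·Fᵀ + Q = [56 -32; -32 24]
y = z − H·x̄ = [17]
S = H·P̄·Hᵀ + R = [100]
K = P̄·Hᵀ·S⁻¹ = [16/25; -12/25]
x' = x̄ + K·y = [-53/25, -4/25]
P' = (I − K·H)·P̄ = [376/25 -32/25; -32/25 24/25]

x' = [-53/25, -4/25]
P' = [376/25 -32/25; -32/25 24/25]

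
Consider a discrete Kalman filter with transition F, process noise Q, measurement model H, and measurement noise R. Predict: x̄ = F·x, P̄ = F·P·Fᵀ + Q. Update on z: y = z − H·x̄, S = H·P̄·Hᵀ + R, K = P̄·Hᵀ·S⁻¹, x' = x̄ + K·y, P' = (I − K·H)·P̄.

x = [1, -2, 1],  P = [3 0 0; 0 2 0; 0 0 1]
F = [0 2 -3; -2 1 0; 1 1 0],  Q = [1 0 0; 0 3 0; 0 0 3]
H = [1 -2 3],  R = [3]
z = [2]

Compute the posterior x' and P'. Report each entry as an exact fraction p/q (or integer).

x̄ = F·x = [-7, -4, -1]
P̄ = F·P·Fᵀ + Q = [18 4 4; 4 17 -4; 4 -4 8]
y = z − H·x̄ = [4]
S = H·P̄·Hᵀ + R = [217]
K = P̄·Hᵀ·S⁻¹ = [22/217; -6/31; 36/217]
x' = x̄ + K·y = [-1431/217, -148/31, -73/217]
P' = (I − K·H)·P̄ = [3422/217 256/31 76/217; 256/31 275/31 92/31; 76/217 92/31 440/217]

x' = [-1431/217, -148/31, -73/217]
P' = [3422/217 256/31 76/217; 256/31 275/31 92/31; 76/217 92/31 440/217]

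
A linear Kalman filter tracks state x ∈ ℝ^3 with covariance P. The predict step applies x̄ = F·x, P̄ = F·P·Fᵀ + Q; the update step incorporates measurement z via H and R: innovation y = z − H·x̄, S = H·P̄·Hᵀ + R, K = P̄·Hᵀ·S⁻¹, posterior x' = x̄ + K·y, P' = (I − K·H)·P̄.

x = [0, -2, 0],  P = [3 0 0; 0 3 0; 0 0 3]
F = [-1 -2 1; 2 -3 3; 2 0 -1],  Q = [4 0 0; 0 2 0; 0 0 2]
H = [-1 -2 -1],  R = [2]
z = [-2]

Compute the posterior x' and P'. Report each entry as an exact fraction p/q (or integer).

x' = [794/391, 106/391, -196/391]
P' = [5577/391 -589/391 -4289/391; -589/391 988/391 -1067/391; -4289/391 -1067/391 6451/391]

x̄ = F·x = [4, 6, 0]
P̄ = F·P·Fᵀ + Q = [22 21 -9; 21 68 3; -9 3 17]
y = z − H·x̄ = [14]
S = H·P̄·Hᵀ + R = [391]
K = P̄·Hᵀ·S⁻¹ = [-55/391; -160/391; -14/391]
x' = x̄ + K·y = [794/391, 106/391, -196/391]
P' = (I − K·H)·P̄ = [5577/391 -589/391 -4289/391; -589/391 988/391 -1067/391; -4289/391 -1067/391 6451/391]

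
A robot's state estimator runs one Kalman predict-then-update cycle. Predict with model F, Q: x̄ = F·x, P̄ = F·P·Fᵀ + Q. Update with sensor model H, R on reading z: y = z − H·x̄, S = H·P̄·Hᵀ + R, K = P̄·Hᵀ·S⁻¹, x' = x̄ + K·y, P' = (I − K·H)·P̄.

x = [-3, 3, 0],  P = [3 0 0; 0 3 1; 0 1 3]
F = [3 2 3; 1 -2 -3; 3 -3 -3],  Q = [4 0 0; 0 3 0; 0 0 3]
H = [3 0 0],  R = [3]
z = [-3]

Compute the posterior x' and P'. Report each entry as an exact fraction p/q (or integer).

x̄ = F·x = [-3, -9, -18]
P̄ = F·P·Fᵀ + Q = [82 -42 -33; -42 57 69; -33 69 102]
y = z − H·x̄ = [6]
S = H·P̄·Hᵀ + R = [741]
K = P̄·Hᵀ·S⁻¹ = [82/247; -42/247; -33/247]
x' = x̄ + K·y = [-249/247, -2475/247, -4644/247]
P' = (I − K·H)·P̄ = [82/247 -42/247 -33/247; -42/247 8787/247 12885/247; -33/247 12885/247 21927/247]

x' = [-249/247, -2475/247, -4644/247]
P' = [82/247 -42/247 -33/247; -42/247 8787/247 12885/247; -33/247 12885/247 21927/247]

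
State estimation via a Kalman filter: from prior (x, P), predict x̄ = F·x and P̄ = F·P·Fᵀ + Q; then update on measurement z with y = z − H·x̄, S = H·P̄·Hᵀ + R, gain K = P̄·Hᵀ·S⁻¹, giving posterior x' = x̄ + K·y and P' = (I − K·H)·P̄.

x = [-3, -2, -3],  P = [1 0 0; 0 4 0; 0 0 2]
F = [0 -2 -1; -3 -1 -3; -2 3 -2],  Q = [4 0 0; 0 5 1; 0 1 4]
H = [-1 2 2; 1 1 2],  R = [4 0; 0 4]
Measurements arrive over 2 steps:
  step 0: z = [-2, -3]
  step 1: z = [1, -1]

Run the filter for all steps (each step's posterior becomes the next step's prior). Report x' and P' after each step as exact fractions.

step 0: x' = [15283/3518, 13990/1759, -49339/7036], P' = [12911/1759 17846/1759 -26335/3518; 17846/1759 31148/1759 -22821/1759; -26335/3518 -22821/1759 70323/7036]
step 1: x' = [-101179761/155874743, -49047280/155874743, 55042057/155874743], P' = [1283776464/155874743 2111234348/155874743 -1589954510/155874743; 2111234348/155874743 4205171384/155874743 -3152317912/155874743; -1589954510/155874743 -3152317912/155874743 2440198073/155874743]

step 0: x̄ = F·x = [7, 20, 6]
step 0: P̄ = F·P·Fᵀ + Q = [22 14 -20; 14 36 7; -20 7 52]
step 0: y = z − H·x̄ = [-47, -42]
step 0: S = H·P̄·Hᵀ + R = [458 314; 314 246]
step 0: K = P̄·Hᵀ·S⁻¹ = [-1777/3518 2211/3518; -298/1759 838/1759; 2687/7036 -827/7036]
step 0: x' = x̄ + K·y = [15283/3518, 13990/1759, -49339/7036]
step 0: P' = (I − K·H)·P̄ = [12911/1759 17846/1759 -26335/3518; 17846/1759 31148/1759 -22821/1759; -26335/3518 -22821/1759 70323/7036]
step 1: x̄ = F·x = [-62581/7036, 359/7036, 102713/3518]
step 1: P̄ = F·P·Fᵀ + Q = [231699/7036 91459/7036 -258997/3518; 91459/7036 190015/7036 -63839/3518; -258997/3518 -63839/3518 363695/1759]
step 1: y = z − H·x̄ = [-467115/7036, -177833/3518]
step 1: S = H·P̄·Hᵀ + R = [7523739/7036 2646421/3518; 2646421/3518 967302/1759]
step 1: K = P̄·Hᵀ·S⁻¹ = [-60304197/155874743 53775448/155874743; -1381851/155874743 2942477/155874743; 41428708/155874743 34530931/155874743]
step 1: x' = x̄ + K·y = [-101179761/155874743, -49047280/155874743, 55042057/155874743]
step 1: P' = (I − K·H)·P̄ = [1283776464/155874743 2111234348/155874743 -1589954510/155874743; 2111234348/155874743 4205171384/155874743 -3152317912/155874743; -1589954510/155874743 -3152317912/155874743 2440198073/155874743]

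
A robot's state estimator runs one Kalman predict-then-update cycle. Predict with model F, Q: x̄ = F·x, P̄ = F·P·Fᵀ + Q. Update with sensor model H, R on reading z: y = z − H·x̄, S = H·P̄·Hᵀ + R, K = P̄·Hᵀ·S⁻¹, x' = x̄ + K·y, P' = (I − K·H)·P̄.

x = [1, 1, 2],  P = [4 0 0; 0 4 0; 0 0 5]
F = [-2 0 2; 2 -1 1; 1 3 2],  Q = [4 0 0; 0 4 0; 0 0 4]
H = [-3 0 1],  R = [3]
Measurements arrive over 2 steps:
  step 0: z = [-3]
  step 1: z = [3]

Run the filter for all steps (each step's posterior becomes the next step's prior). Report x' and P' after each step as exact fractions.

step 0: x' = [250/71, 189/71, 540/71], P' = [2536/355 462/355 7284/355; 462/355 9719/355 1458/355; 7284/355 1458/355 21936/355]
step 1: x' = [305828/38621, 447343/38621, 1033137/38621], P' = [2771592/38621 2312045/38621 8278005/38621; 2312045/38621 11861065/154484 27507729/154484; 8278005/38621 27507729/154484 99355065/154484]

step 0: x̄ = F·x = [2, 3, 8]
step 0: P̄ = F·P·Fᵀ + Q = [40 -6 12; -6 29 6; 12 6 64]
step 0: y = z − H·x̄ = [-5]
step 0: S = H·P̄·Hᵀ + R = [355]
step 0: K = P̄·Hᵀ·S⁻¹ = [-108/355; 24/355; 28/355]
step 0: x' = x̄ + K·y = [250/71, 189/71, 540/71]
step 0: P' = (I − K·H)·P̄ = [2536/355 462/355 7284/355; 462/355 9719/355 1458/355; 7284/355 1458/355 21936/355]
step 1: x̄ = F·x = [580/71, 851/71, 1897/71]
step 1: P̄ = F·P·Fᵀ + Q = [41036/355 46304/355 14816/71; 46304/355 67591/355 11995/71; 14816/71 11995/71 45715/71]
step 1: y = z − H·x̄ = [56/71]
step 1: S = H·P̄·Hᵀ + R = [154484/355]
step 1: K = P̄·Hᵀ·S⁻¹ = [-12257/38621; -78937/154484; 6335/154484]
step 1: x' = x̄ + K·y = [305828/38621, 447343/38621, 1033137/38621]
step 1: P' = (I − K·H)·P̄ = [2771592/38621 2312045/38621 8278005/38621; 2312045/38621 11861065/154484 27507729/154484; 8278005/38621 27507729/154484 99355065/154484]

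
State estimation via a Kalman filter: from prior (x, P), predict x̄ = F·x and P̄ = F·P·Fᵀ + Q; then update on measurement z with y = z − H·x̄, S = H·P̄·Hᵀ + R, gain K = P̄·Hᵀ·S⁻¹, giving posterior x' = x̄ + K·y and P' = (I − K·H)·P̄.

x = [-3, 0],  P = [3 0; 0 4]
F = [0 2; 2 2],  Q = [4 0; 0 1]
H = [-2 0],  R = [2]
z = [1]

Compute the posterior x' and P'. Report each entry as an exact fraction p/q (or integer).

x' = [-20/41, -262/41]
P' = [20/41 16/41; 16/41 677/41]

x̄ = F·x = [0, -6]
P̄ = F·P·Fᵀ + Q = [20 16; 16 29]
y = z − H·x̄ = [1]
S = H·P̄·Hᵀ + R = [82]
K = P̄·Hᵀ·S⁻¹ = [-20/41; -16/41]
x' = x̄ + K·y = [-20/41, -262/41]
P' = (I − K·H)·P̄ = [20/41 16/41; 16/41 677/41]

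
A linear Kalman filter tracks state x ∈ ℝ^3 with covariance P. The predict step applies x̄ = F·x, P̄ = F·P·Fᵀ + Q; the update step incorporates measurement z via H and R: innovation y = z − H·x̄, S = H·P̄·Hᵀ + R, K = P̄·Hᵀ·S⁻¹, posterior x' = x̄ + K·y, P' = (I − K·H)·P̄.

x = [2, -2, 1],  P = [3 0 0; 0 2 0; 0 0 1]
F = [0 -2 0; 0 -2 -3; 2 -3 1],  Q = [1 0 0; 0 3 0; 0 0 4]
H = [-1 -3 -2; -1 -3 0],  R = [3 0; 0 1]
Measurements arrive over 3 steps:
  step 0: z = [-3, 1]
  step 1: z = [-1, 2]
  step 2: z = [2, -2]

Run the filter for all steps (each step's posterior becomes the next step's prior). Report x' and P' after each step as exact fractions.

step 0: x̄ = F·x = [4, 1, 11]
step 0: P̄ = F·P·Fᵀ + Q = [9 8 12; 8 20 9; 12 9 35]
step 0: y = z − H·x̄ = [26, 8]
step 0: S = H·P̄·Hᵀ + R = [536 315; 315 238]
step 0: K = P̄·Hᵀ·S⁻¹ = [-453/4049 267/28343; 136/4049 -9358/28343; -1951/4049 13431/28343]
step 0: x' = x̄ + K·y = [33062/28343, -21769/28343, 64139/28343]
step 0: P' = (I − K·H)·P̄ = [83151/28343 -27806/28343 4890/28343; -27806/28343 12388/28343 -6107/28343; 4890/28343 -6107/28343 27201/28343]
step 1: x̄ = F·x = [43538/28343, -148879/28343, 195570/28343]
step 1: P̄ = F·P·Fᵀ + Q = [77895/28343 12910/28343 197766/28343; 12910/28343 306106/28343 31860/28343; 197766/28343 31860/28343 974543/28343]
step 1: y = z − H·x̄ = [-40302/28343, -346413/28343]
step 1: S = H·P̄·Hᵀ + R = [8066894/28343 3497001/28343; 3497001/28343 2938652/28343]
step 1: K = P̄·Hᵀ·S⁻¹ = [-38711973/404924609 29997249/404924609; 11738324/404924609 -142284988/404924609; -196305826/404924609 193183356/404924609]
step 1: x' = x̄ + K·y = [310423757/404924609, -404631805/404924609, 712041678/404924609]
step 1: P' = (I − K·H)·P̄ = [536761233/404924609 -188919494/404924609 73066584/404924609; -188919494/404924609 110401494/404924609 -88749980/404924609; 73066584/404924609 -88749980/404924609 391050417/404924609]
step 2: x̄ = F·x = [809263610/404924609, -1326861424/404924609, 2546784607/404924609]
step 2: P̄ = F·P·Fᵀ + Q = [846530585/404924609 -90893904/404924609 1595586900/404924609; -90893904/404924609 4110833796/404924609 -814713675/404924609; 1595586900/404924609 -814713675/404924609 8243207375/404924609]
step 2: y = z − H·x̄ = [2732097770/404924609, -3981169880/404924609]
step 2: S = H·P̄·Hᵀ + R = [68092058152/404924609 35601563075/404924609; 35601563075/404924609 37703595934/404924609]
step 2: K = P̄·Hᵀ·S⁻¹ = [-300117537923/3210089297127 234527957131/3210089297127; 29390663872/1070029765709 -375169466234/1070029765709; -1530688473125/3210089297127 1517596274875/3210089297127]
step 2: x' = x̄ + K·y = [694913192240/1070029765709, 380639566016/1070029765709, -1686234168843/1070029765709]
step 2: P' = (I − K·H)·P̄ = [4252823862431/3210089297127 -498594646618/1070029765709 567440285450/3210089297127; -498594646618/1070029765709 291254704284/1070029765709 -231670728925/1070029765709; 567440285450/3210089297127 -231670728925/1070029765709 3054830847125/3210089297127]

step 0: x' = [33062/28343, -21769/28343, 64139/28343], P' = [83151/28343 -27806/28343 4890/28343; -27806/28343 12388/28343 -6107/28343; 4890/28343 -6107/28343 27201/28343]
step 1: x' = [310423757/404924609, -404631805/404924609, 712041678/404924609], P' = [536761233/404924609 -188919494/404924609 73066584/404924609; -188919494/404924609 110401494/404924609 -88749980/404924609; 73066584/404924609 -88749980/404924609 391050417/404924609]
step 2: x' = [694913192240/1070029765709, 380639566016/1070029765709, -1686234168843/1070029765709], P' = [4252823862431/3210089297127 -498594646618/1070029765709 567440285450/3210089297127; -498594646618/1070029765709 291254704284/1070029765709 -231670728925/1070029765709; 567440285450/3210089297127 -231670728925/1070029765709 3054830847125/3210089297127]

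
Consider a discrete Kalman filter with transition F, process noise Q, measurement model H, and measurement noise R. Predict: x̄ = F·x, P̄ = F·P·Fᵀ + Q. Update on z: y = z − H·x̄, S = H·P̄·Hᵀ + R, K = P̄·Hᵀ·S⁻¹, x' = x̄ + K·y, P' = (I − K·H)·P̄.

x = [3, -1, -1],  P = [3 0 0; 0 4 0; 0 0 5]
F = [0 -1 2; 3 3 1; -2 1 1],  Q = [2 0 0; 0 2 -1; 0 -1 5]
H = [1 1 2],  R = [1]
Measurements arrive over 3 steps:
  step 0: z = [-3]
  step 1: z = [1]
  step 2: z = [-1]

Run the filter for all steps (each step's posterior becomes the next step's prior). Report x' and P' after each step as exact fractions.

step 0: x' = [37/71, 547/71, -400/71], P' = [1414/71 -910/71 -246/71; -910/71 10814/213 -4010/213; -246/71 -4010/213 2402/213]
step 1: x' = [-2062293/110609, 2086008/110609, 43567/110609], P' = [14319812/110609 -20104238/110609 2876166/110609; -20104238/110609 30008672/110609 -4943237/110609; 2876166/110609 -4943237/110609 1064668/110609]
step 2: x' = [6271387349/457740817, -8053645471/457740817, 667626037/457740817], P' = [21533193781/457740817 -25968923722/457740817 2142938435/457740817; -25968923722/457740817 37633599115/457740817 -5788400373/457740817; 2142938435/457740817 -5788400373/457740817 1952633127/457740817]

step 0: x̄ = F·x = [-1, 5, -8]
step 0: P̄ = F·P·Fᵀ + Q = [26 -2 6; -2 70 -2; 6 -2 26]
step 0: y = z − H·x̄ = [9]
step 0: S = H·P̄·Hᵀ + R = [213]
step 0: K = P̄·Hᵀ·S⁻¹ = [12/71; 64/213; 56/213]
step 0: x' = x̄ + K·y = [37/71, 547/71, -400/71]
step 0: P' = (I − K·H)·P̄ = [1414/71 -910/71 -246/71; -910/71 10814/213 -4010/213; -246/71 -4010/213 2402/213]
step 1: x̄ = F·x = [-1347/71, 1352/71, 73/71]
step 1: P̄ = F·P·Fᵀ + Q = [12296/71 -14642/71 -4176/71; -14642/71 60704/213 197/71; -4176/71 197/71 12367/71]
step 1: y = z − H·x̄ = [-80/71]
step 1: S = H·P̄·Hᵀ + R = [110609/213]
step 1: K = P̄·Hᵀ·S⁻¹ = [-32094/110609; 17960/110609; 62265/110609]
step 1: x' = x̄ + K·y = [-2062293/110609, 2086008/110609, 43567/110609]
step 1: P' = (I − K·H)·P̄ = [14319812/110609 -20104238/110609 2876166/110609; -20104238/110609 30008672/110609 -4943237/110609; 2876166/110609 -4943237/110609 1064668/110609]
step 2: x̄ = F·x = [-1998874/110609, 114712/110609, 6254161/110609]
step 2: P̄ = F·P·Fᵀ + Q = [54261510/110609 -35043155/110609 -84535713/110609; -35043155/110609 25963532/110609 48477135/110609; -84535713/110609 48477135/110609 147931447/110609]
step 2: y = z − H·x̄ = [-10734769/110609]
step 2: S = H·P̄·Hᵀ + R = [457740817/110609]
step 2: K = P̄·Hᵀ·S⁻¹ = [-149853071/457740817; 87874647/457740817; 259804316/457740817]
step 2: x' = x̄ + K·y = [6271387349/457740817, -8053645471/457740817, 667626037/457740817]
step 2: P' = (I − K·H)·P̄ = [21533193781/457740817 -25968923722/457740817 2142938435/457740817; -25968923722/457740817 37633599115/457740817 -5788400373/457740817; 2142938435/457740817 -5788400373/457740817 1952633127/457740817]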